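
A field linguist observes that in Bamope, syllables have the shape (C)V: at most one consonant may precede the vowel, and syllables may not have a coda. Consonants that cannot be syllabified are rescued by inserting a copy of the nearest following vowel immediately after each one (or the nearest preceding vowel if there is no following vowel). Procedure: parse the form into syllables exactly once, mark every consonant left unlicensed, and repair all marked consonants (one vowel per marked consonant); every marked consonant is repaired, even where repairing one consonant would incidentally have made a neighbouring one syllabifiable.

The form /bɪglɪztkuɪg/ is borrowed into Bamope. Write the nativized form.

bɪgɪlɪzutukuɪgɪ

The consonants /g/, /z/, /t/, /g/ cannot be parsed into a legal (C)V syllable (no codas are permitted; onsets are limited to one consonant).
Epenthesis after each stranded consonant: /g/ → /gɪ/, /z/ → /zu/, /t/ → /tu/, /g/ → /gɪ/.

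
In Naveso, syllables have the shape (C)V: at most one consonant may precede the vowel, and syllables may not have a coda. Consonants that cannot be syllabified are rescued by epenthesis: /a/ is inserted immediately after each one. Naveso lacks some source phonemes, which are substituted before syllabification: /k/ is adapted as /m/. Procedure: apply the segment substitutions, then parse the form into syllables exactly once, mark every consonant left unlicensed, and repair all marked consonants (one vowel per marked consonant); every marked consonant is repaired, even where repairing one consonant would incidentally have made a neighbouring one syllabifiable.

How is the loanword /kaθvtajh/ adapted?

Substitution: /k/ → /m/, giving /maθvtajh/.
Syllabifying with onset maximization leaves /θ/, /v/, /j/, /h/ stranded (no codas are permitted; onsets are limited to one consonant).
Inserting the epenthetic vowel yields /θ/ → /θa/, /v/ → /va/, /j/ → /ja/, /h/ → /ha/.

maθavatajaha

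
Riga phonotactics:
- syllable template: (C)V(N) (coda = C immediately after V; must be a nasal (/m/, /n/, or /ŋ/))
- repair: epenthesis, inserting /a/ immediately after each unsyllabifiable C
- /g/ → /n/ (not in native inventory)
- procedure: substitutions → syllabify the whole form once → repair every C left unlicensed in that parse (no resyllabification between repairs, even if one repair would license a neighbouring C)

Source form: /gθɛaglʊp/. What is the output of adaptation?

naθɛanlʊpa

Substitution: /g/ → /n/, giving /nθɛanlʊp/.
Syllabifying with onset maximization leaves /n/, /p/ stranded (only a nasal (/m/, /n/, or /ŋ/) is licensed in coda position; onsets are limited to one consonant).
Each unlicensed consonant becomes the onset of a new syllable: /n/ → /na/, /p/ → /pa/.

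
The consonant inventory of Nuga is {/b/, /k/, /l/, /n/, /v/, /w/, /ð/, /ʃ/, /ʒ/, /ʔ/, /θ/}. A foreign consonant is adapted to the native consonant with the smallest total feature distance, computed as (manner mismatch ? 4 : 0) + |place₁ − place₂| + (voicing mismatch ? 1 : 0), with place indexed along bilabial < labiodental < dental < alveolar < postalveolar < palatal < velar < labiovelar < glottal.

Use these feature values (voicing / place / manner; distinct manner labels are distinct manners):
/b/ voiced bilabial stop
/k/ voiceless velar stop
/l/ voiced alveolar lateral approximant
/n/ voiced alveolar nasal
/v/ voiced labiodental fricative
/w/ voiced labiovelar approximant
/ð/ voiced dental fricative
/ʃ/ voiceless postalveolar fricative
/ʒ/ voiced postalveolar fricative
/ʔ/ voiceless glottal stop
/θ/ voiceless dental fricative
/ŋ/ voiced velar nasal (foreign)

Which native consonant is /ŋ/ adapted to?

n

/n/ is closest: same manner (nasal), place distance 3 (velar→alveolar), same voicing; total 3. Next closest is /k/ at distance 5.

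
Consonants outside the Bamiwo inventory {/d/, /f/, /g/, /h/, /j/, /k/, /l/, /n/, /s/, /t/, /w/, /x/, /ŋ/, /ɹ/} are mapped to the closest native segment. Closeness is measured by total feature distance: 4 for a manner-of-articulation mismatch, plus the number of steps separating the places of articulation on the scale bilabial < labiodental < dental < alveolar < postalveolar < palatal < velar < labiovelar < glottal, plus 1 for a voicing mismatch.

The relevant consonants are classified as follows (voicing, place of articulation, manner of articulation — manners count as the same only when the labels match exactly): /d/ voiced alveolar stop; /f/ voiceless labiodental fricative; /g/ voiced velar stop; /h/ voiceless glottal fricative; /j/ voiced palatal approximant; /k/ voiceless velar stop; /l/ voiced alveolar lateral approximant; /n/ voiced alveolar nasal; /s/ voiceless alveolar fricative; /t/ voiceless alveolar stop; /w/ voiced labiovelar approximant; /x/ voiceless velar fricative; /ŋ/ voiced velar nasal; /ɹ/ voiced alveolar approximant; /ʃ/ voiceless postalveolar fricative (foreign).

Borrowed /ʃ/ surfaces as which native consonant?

/s/ is closest: same manner (fricative), place distance 1 (postalveolar→alveolar), same voicing; total 1. Next closest is /x/ at distance 2.

s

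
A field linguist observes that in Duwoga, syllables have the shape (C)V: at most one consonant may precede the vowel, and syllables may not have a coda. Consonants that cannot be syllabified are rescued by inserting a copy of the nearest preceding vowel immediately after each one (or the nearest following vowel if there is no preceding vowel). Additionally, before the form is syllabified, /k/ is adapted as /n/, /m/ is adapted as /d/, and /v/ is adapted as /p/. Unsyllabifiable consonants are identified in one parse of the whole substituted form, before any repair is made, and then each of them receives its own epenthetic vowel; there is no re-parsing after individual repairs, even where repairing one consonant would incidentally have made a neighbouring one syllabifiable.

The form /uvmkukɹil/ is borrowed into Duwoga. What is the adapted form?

Substitution: /v/ → /p/, /m/ → /d/, /k/ → /n/, giving /updnunɹil/.
Syllabifying with onset maximization leaves /p/, /d/, /n/, /l/ stranded (no codas are permitted; onsets are limited to one consonant).
Each unlicensed consonant becomes the onset of a new syllable: /p/ → /pu/, /d/ → /du/, /n/ → /nu/, /l/ → /li/.

upudununuɹili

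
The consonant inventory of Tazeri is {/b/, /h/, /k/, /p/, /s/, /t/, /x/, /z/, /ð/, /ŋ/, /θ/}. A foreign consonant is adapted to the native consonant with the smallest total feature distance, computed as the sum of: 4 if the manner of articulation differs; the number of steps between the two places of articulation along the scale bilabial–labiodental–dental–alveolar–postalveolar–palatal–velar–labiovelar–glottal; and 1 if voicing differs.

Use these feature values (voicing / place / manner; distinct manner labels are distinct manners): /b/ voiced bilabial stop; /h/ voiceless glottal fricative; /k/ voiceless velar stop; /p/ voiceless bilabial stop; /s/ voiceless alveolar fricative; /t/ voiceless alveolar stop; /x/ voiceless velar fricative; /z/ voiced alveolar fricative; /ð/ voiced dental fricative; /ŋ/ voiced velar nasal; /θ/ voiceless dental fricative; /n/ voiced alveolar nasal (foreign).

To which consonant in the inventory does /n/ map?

ŋ

/ŋ/ is closest: same manner (nasal), place distance 3 (alveolar→velar), same voicing; total 3. Next closest is /z/ at distance 4.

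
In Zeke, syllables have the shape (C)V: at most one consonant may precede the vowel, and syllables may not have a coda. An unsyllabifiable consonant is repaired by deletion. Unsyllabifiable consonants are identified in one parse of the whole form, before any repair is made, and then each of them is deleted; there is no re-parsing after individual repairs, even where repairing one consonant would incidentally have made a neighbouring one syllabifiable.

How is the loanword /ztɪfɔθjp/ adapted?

tɪfɔ

The consonants /z/, /θ/, /j/, /p/ cannot be parsed into a legal (C)V syllable (no codas are permitted; onsets are limited to one consonant).
Deleting the stranded consonants removes /z/, /θ/, /j/, /p/.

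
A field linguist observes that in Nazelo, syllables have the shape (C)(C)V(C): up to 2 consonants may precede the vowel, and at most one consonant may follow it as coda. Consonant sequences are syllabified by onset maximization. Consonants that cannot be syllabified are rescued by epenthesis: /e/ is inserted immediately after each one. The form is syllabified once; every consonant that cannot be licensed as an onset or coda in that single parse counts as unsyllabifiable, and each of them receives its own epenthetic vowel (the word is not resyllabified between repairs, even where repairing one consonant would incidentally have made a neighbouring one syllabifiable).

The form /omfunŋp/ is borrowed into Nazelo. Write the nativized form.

omfunŋepe

Under (C)(C)V(C), the unsyllabifiable consonants are /ŋ/, /p/ (at most one coda consonant is licensed; onsets may contain at most 2 consonants).
Inserting the epenthetic vowel yields /ŋ/ → /ŋe/, /p/ → /pe/.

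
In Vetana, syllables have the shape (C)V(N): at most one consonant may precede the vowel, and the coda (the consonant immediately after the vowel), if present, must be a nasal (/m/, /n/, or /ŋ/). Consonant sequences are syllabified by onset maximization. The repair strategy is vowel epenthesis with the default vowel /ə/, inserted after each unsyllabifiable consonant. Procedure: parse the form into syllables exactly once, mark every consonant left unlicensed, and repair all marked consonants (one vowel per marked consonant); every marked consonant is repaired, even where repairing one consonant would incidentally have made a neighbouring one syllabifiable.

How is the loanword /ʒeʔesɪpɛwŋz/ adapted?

Under (C)V(N), the unsyllabifiable consonants are /w/, /ŋ/, /z/ (only a nasal (/m/, /n/, or /ŋ/) is licensed in coda position; onsets are limited to one consonant).
Epenthesis after each stranded consonant: /w/ → /wə/, /ŋ/ → /ŋə/, /z/ → /zə/.

ʒeʔesɪpɛwəŋəzə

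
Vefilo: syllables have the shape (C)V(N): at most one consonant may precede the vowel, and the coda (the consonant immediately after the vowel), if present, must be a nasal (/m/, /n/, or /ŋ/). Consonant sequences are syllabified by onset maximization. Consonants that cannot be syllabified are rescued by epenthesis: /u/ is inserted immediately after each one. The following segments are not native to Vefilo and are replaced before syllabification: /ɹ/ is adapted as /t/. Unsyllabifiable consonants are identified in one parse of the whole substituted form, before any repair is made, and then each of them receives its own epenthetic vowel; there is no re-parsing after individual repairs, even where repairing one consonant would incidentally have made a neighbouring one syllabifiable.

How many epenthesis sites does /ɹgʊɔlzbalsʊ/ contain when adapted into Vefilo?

After substitution the input is /tgʊɔlzbalsʊ/.
The unsyllabifiable consonants are /t/, /l/, /z/, /l/; each receives one epenthetic vowel.

4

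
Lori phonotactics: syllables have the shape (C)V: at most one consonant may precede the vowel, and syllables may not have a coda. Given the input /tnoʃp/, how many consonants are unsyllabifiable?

Syllabifying with onset maximization leaves /t/, /ʃ/, /p/ stranded (no codas are permitted; onsets are limited to one consonant).

3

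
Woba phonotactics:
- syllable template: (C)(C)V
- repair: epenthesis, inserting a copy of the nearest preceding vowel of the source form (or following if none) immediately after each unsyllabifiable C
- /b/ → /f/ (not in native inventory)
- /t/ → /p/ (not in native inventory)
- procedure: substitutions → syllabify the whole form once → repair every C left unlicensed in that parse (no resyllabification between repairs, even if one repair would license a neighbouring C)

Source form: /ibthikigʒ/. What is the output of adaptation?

Substitution: /b/ → /f/, /t/ → /p/, giving /ifphikigʒ/.
Under (C)(C)V, the unsyllabifiable consonants are /f/, /g/, /ʒ/ (no codas are permitted; onsets may contain at most 2 consonants).
Inserting the epenthetic vowel yields /f/ → /fi/, /g/ → /gi/, /ʒ/ → /ʒi/.

ifiphikigiʒi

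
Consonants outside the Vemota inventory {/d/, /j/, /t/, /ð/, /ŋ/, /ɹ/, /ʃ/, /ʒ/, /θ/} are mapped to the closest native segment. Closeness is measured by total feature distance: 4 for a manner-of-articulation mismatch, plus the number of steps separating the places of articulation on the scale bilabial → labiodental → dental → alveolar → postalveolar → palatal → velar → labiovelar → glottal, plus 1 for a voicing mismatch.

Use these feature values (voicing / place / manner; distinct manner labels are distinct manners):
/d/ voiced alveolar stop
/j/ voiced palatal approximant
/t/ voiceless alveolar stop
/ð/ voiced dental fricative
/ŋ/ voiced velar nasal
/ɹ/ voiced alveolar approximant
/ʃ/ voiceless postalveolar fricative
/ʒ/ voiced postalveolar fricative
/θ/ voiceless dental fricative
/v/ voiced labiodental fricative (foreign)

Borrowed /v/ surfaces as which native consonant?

ð

/ð/ is closest: same manner (fricative), place distance 1 (labiodental→dental), same voicing; total 1. Next closest is /θ/ at distance 2.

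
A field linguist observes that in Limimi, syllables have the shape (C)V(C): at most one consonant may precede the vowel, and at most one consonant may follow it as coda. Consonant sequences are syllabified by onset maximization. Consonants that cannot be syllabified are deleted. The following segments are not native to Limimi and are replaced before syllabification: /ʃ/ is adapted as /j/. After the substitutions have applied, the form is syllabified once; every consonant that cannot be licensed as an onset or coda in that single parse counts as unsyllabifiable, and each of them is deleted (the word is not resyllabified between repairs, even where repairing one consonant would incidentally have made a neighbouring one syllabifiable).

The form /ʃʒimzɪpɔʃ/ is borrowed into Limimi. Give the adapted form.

Substitution: /ʃ/ → /j/, giving /jʒimzɪpɔj/.
Under (C)V(C), the unsyllabifiable consonants are /j/ (at most one coda consonant is licensed; onsets are limited to one consonant).
Each unlicensed consonant is deleted: /j/.

ʒimzɪpɔj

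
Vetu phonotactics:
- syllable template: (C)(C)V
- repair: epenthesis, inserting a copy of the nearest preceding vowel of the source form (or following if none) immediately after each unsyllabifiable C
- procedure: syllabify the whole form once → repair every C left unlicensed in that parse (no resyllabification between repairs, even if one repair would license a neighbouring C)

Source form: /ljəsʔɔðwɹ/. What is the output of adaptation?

Under (C)(C)V, the unsyllabifiable consonants are /ð/, /w/, /ɹ/ (no codas are permitted; onsets may contain at most 2 consonants).
Epenthesis after each stranded consonant: /ð/ → /ðɔ/, /w/ → /wɔ/, /ɹ/ → /ɹɔ/.

ljəsʔɔðɔwɔɹɔ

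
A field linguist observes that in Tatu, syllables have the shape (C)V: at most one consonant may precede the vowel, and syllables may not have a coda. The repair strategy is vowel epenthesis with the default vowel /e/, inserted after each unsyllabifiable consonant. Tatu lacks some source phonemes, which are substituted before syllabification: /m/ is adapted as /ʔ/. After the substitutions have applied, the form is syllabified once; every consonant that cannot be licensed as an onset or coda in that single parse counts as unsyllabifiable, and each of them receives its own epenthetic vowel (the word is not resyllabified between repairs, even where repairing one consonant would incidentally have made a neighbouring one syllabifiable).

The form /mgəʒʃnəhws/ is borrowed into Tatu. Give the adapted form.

Substitution: /m/ → /ʔ/, giving /ʔgəʒʃnəhws/.
The consonants /ʔ/, /ʒ/, /ʃ/, /h/, /w/, /s/ cannot be parsed into a legal (C)V syllable (no codas are permitted; onsets are limited to one consonant).
Epenthesis after each stranded consonant: /ʔ/ → /ʔe/, /ʒ/ → /ʒe/, /ʃ/ → /ʃe/, /h/ → /he/, /w/ → /we/, /s/ → /se/.

ʔegəʒeʃenəhewese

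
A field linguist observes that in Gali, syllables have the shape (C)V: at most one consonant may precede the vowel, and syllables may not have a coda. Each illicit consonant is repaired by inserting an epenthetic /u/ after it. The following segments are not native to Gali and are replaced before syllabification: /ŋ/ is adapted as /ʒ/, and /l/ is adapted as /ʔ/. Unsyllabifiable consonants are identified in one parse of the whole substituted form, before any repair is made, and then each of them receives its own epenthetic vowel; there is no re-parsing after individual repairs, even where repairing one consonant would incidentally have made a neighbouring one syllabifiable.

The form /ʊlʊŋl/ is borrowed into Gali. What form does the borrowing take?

ʊʔʊʒuʔu

Substitution: /l/ → /ʔ/, /ŋ/ → /ʒ/, giving /ʊʔʊʒʔ/.
The consonants /ʒ/, /ʔ/ cannot be parsed into a legal (C)V syllable (no codas are permitted; onsets are limited to one consonant).
Epenthesis after each stranded consonant: /ʒ/ → /ʒu/, /ʔ/ → /ʔu/.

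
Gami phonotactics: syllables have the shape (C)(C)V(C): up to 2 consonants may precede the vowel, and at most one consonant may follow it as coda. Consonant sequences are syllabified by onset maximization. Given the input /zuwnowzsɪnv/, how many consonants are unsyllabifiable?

1

The consonants /v/ cannot be parsed into a legal (C)(C)V(C) syllable (at most one coda consonant is licensed; onsets may contain at most 2 consonants).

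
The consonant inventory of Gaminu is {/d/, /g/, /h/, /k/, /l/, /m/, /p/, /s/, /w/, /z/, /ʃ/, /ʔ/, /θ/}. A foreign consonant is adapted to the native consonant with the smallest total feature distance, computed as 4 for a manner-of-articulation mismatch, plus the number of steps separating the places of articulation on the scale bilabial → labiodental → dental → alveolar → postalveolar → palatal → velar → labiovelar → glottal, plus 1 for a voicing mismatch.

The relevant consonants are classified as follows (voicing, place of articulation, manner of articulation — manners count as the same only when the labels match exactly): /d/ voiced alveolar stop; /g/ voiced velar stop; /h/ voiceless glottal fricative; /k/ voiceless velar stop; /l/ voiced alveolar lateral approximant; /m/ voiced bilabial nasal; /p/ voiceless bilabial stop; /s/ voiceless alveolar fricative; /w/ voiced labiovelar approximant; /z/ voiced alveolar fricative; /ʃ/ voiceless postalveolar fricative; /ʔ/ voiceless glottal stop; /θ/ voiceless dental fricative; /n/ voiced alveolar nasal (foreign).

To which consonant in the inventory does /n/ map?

/m/ is closest: same manner (nasal), place distance 3 (alveolar→bilabial), same voicing; total 3. Next closest is /d/ at distance 4.

m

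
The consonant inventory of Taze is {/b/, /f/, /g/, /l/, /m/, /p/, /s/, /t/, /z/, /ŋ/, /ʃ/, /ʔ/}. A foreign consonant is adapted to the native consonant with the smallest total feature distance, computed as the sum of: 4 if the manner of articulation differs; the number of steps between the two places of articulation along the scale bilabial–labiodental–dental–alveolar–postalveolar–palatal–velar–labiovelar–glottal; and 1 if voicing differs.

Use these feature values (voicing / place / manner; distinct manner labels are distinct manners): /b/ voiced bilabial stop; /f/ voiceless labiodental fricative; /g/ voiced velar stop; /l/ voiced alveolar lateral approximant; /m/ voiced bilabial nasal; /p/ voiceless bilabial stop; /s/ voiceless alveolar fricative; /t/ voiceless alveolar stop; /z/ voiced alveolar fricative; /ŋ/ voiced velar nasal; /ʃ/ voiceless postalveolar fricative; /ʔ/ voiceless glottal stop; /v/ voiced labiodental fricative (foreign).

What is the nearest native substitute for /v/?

/f/ is closest: same manner (fricative), place distance 0 (labiodental→labiodental), voicing differs (+1); total 1. Next closest is /z/ at distance 2.

f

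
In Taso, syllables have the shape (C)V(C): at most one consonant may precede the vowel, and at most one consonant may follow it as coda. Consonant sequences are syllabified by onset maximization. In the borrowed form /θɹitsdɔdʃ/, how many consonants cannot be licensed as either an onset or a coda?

The consonants /θ/, /s/, /ʃ/ cannot be parsed into a legal (C)V(C) syllable (at most one coda consonant is licensed; onsets are limited to one consonant).

3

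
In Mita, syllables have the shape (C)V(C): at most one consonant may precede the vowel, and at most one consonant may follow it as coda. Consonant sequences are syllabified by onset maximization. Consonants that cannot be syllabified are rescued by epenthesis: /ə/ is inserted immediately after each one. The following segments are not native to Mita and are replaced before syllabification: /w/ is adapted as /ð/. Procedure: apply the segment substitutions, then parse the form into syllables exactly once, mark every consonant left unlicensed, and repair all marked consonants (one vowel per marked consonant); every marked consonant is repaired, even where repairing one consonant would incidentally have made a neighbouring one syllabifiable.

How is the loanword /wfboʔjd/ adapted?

Substitution: /w/ → /ð/, giving /ðfboʔjd/.
The consonants /ð/, /f/, /j/, /d/ cannot be parsed into a legal (C)V(C) syllable (at most one coda consonant is licensed; onsets are limited to one consonant).
Epenthesis after each stranded consonant: /ð/ → /ðə/, /f/ → /fə/, /j/ → /jə/, /d/ → /də/.

ðəfəboʔjədə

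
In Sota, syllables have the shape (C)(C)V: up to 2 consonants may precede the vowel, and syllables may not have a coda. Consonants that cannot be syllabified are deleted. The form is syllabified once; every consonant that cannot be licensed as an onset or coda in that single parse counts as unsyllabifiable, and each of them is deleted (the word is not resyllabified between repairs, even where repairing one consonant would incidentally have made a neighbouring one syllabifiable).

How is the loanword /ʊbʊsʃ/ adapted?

The consonants /s/, /ʃ/ cannot be parsed into a legal (C)(C)V syllable (no codas are permitted; onsets may contain at most 2 consonants).
Each unlicensed consonant is deleted: /s/, /ʃ/.

ʊbʊ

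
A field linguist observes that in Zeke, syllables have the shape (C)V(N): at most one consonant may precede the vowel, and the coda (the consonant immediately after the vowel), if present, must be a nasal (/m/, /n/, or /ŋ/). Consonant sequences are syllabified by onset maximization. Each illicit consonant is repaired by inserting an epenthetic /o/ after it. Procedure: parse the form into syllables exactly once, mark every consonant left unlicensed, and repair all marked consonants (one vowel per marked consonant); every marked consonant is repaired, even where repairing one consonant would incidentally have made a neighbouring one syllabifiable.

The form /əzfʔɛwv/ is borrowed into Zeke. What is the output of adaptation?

əzofoʔɛwovo

Under (C)V(N), the unsyllabifiable consonants are /z/, /f/, /w/, /v/ (only a nasal (/m/, /n/, or /ŋ/) is licensed in coda position; onsets are limited to one consonant).
Epenthesis after each stranded consonant: /z/ → /zo/, /f/ → /fo/, /w/ → /wo/, /v/ → /vo/.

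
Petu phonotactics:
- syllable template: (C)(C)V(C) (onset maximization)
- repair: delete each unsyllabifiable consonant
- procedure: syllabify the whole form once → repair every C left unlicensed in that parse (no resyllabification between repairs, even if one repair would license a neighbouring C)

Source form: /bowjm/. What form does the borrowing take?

The consonants /j/, /m/ cannot be parsed into a legal (C)(C)V(C) syllable (at most one coda consonant is licensed; onsets may contain at most 2 consonants).
Deleting the stranded consonants removes /j/, /m/.

bow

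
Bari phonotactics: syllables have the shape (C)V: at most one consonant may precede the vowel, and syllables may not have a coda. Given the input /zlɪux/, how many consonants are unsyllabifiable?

Under (C)V, the unsyllabifiable consonants are /z/, /x/ (no codas are permitted; onsets are limited to one consonant).

2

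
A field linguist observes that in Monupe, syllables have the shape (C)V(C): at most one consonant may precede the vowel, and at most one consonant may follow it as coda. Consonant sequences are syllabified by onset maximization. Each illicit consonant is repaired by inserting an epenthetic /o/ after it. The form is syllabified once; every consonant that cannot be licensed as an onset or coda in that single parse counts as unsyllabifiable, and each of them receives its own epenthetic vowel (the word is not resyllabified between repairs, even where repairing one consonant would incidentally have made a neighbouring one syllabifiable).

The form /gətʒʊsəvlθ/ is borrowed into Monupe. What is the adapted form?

gətʒʊsəvloθo

Syllabifying with onset maximization leaves /l/, /θ/ stranded (at most one coda consonant is licensed; onsets are limited to one consonant).
Epenthesis after each stranded consonant: /l/ → /lo/, /θ/ → /θo/.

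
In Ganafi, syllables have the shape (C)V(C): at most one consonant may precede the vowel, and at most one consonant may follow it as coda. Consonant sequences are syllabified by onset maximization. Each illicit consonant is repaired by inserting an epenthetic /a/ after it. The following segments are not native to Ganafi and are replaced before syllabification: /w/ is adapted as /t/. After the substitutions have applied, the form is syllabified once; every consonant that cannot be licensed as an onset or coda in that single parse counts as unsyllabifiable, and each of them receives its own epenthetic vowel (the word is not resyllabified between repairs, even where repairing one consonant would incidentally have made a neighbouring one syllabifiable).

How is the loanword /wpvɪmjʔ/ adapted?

Substitution: /w/ → /t/, giving /tpvɪmjʔ/.
Syllabifying with onset maximization leaves /t/, /p/, /j/, /ʔ/ stranded (at most one coda consonant is licensed; onsets are limited to one consonant).
Each unlicensed consonant becomes the onset of a new syllable: /t/ → /ta/, /p/ → /pa/, /j/ → /ja/, /ʔ/ → /ʔa/.

tapavɪmjaʔa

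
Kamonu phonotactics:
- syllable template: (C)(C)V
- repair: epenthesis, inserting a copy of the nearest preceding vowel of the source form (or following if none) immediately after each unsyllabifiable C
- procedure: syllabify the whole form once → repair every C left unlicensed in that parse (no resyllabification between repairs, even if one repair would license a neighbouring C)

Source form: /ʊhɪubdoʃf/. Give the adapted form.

ʊhɪubdoʃofo

The consonants /ʃ/, /f/ cannot be parsed into a legal (C)(C)V syllable (no codas are permitted; onsets may contain at most 2 consonants).
Epenthesis after each stranded consonant: /ʃ/ → /ʃo/, /f/ → /fo/.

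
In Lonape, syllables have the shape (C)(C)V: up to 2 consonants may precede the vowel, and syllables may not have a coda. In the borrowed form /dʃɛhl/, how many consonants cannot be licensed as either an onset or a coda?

2

Syllabifying with onset maximization leaves /h/, /l/ stranded (no codas are permitted; onsets may contain at most 2 consonants).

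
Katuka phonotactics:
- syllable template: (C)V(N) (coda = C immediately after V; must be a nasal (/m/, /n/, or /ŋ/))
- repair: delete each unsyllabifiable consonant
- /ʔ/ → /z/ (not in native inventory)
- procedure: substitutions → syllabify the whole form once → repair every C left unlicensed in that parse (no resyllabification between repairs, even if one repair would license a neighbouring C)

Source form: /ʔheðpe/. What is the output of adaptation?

Substitution: /ʔ/ → /z/, giving /zheðpe/.
The consonants /z/, /ð/ cannot be parsed into a legal (C)V(N) syllable (only a nasal (/m/, /n/, or /ŋ/) is licensed in coda position; onsets are limited to one consonant).
Deletion applies to /z/, /ð/.

hepe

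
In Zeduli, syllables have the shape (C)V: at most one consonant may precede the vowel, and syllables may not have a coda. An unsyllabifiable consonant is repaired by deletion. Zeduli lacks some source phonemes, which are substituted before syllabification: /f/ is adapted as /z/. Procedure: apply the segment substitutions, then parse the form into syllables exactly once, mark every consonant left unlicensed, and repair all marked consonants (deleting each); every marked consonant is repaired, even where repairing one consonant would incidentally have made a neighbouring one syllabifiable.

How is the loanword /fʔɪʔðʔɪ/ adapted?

Substitution: /f/ → /z/, giving /zʔɪʔðʔɪ/.
The consonants /z/, /ʔ/, /ð/ cannot be parsed into a legal (C)V syllable (no codas are permitted; onsets are limited to one consonant).
Deleting the stranded consonants removes /z/, /ʔ/, /ð/.

ʔɪʔɪ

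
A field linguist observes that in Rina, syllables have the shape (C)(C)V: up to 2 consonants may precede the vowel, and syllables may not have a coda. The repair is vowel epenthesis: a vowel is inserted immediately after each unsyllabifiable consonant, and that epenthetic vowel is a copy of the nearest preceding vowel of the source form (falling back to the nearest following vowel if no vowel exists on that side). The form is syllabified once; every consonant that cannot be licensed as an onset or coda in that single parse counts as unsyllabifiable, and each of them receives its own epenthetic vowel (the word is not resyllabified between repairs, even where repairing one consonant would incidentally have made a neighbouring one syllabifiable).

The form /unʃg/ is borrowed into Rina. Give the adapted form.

The consonants /n/, /ʃ/, /g/ cannot be parsed into a legal (C)(C)V syllable (no codas are permitted; onsets may contain at most 2 consonants).
Epenthesis after each stranded consonant: /n/ → /nu/, /ʃ/ → /ʃu/, /g/ → /gu/.

unuʃugu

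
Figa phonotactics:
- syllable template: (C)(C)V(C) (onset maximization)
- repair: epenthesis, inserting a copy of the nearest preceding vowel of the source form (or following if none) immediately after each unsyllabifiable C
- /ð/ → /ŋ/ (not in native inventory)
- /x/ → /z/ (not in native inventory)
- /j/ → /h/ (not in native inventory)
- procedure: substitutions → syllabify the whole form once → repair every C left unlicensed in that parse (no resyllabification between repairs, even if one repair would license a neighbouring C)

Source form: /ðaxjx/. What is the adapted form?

ŋazhaza

Substitution: /ð/ → /ŋ/, /x/ → /z/, /j/ → /h/, giving /ŋazhz/.
The consonants /h/, /z/ cannot be parsed into a legal (C)(C)V(C) syllable (at most one coda consonant is licensed; onsets may contain at most 2 consonants).
Each unlicensed consonant becomes the onset of a new syllable: /h/ → /ha/, /z/ → /za/.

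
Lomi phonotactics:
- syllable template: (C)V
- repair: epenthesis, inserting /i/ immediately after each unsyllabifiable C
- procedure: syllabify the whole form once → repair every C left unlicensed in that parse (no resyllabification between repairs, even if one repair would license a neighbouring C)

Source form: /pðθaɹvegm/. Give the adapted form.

piðiθaɹivegimi

The consonants /p/, /ð/, /ɹ/, /g/, /m/ cannot be parsed into a legal (C)V syllable (no codas are permitted; onsets are limited to one consonant).
Epenthesis after each stranded consonant: /p/ → /pi/, /ð/ → /ði/, /ɹ/ → /ɹi/, /g/ → /gi/, /m/ → /mi/.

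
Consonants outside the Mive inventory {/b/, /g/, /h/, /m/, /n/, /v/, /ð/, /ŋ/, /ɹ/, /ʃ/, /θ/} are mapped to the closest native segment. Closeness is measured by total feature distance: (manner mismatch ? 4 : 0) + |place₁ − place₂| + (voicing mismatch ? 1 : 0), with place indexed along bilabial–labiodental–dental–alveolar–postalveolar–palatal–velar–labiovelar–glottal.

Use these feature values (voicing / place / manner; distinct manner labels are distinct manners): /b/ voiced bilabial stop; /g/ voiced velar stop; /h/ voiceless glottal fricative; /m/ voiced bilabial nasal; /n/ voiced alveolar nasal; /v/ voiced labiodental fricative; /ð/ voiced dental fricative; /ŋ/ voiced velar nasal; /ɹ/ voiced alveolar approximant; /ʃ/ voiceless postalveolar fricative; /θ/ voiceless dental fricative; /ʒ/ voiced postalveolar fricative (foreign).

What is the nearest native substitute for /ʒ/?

/ʃ/ is closest: same manner (fricative), place distance 0 (postalveolar→postalveolar), voicing differs (+1); total 1. Next closest is /ð/ at distance 2.

ʃ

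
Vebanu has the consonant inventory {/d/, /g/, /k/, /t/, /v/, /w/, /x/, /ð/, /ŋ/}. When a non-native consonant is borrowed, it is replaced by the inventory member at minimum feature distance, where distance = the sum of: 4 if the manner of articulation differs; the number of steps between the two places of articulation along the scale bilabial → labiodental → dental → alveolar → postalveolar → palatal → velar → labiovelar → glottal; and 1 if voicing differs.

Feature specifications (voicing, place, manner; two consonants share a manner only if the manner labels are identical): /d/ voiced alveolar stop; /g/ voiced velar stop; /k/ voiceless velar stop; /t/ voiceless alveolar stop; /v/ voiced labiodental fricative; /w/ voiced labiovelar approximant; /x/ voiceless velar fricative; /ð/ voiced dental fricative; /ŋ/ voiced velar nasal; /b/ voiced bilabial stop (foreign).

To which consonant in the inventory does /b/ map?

/d/ is closest: same manner (stop), place distance 3 (bilabial→alveolar), same voicing; total 3. Next closest is /t/ at distance 4.

d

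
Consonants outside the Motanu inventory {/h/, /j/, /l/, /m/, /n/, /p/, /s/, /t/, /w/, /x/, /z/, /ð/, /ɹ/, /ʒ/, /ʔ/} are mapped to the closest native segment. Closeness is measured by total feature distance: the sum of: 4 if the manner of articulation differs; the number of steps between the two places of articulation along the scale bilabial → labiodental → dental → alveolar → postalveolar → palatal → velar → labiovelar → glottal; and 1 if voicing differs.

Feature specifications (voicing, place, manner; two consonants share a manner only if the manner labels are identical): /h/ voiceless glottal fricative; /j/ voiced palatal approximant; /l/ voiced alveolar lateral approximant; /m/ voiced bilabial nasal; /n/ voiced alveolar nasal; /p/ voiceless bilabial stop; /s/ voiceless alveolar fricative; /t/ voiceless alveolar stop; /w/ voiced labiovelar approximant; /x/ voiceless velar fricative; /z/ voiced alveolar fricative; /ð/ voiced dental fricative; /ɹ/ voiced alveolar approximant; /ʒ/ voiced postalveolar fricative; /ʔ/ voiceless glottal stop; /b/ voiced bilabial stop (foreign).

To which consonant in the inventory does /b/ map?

/p/ is closest: same manner (stop), place distance 0 (bilabial→bilabial), voicing differs (+1); total 1. Next closest is /m/ at distance 4.

p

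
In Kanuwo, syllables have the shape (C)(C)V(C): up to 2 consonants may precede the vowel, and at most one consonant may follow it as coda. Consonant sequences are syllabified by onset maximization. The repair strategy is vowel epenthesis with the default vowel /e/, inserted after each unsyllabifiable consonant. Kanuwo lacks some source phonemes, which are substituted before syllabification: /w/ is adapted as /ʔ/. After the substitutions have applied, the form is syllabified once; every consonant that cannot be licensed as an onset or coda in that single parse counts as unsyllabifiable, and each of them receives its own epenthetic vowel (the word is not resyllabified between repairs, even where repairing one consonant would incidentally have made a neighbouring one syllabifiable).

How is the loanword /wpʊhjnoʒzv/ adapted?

ʔpʊhjnoʒzeve

Substitution: /w/ → /ʔ/, giving /ʔpʊhjnoʒzv/.
Syllabifying with onset maximization leaves /z/, /v/ stranded (at most one coda consonant is licensed; onsets may contain at most 2 consonants).
Inserting the epenthetic vowel yields /z/ → /ze/, /v/ → /ve/.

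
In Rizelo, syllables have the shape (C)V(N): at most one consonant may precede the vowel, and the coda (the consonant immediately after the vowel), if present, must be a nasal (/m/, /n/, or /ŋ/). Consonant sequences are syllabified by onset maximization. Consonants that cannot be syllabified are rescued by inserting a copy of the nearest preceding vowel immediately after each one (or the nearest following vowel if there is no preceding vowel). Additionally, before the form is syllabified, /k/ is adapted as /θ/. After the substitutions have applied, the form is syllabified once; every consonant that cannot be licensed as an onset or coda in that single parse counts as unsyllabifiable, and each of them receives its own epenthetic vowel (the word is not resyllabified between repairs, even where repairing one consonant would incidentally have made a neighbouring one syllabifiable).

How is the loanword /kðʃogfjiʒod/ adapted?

Substitution: /k/ → /θ/, giving /θðʃogfjiʒod/.
Under (C)V(N), the unsyllabifiable consonants are /θ/, /ð/, /g/, /f/, /d/ (only a nasal (/m/, /n/, or /ŋ/) is licensed in coda position; onsets are limited to one consonant).
Each unlicensed consonant becomes the onset of a new syllable: /θ/ → /θo/, /ð/ → /ðo/, /g/ → /go/, /f/ → /fo/, /d/ → /do/.

θoðoʃogofojiʒodo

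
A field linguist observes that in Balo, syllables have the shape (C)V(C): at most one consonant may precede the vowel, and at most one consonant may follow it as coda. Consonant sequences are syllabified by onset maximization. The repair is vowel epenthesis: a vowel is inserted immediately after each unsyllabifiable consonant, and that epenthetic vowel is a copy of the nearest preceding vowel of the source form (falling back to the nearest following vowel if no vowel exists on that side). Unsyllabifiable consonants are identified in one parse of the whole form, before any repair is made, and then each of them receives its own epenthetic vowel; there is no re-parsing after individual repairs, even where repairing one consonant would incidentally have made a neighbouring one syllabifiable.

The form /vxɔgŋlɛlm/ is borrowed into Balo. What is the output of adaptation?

vɔxɔgŋɔlɛlmɛ

The consonants /v/, /ŋ/, /m/ cannot be parsed into a legal (C)V(C) syllable (at most one coda consonant is licensed; onsets are limited to one consonant).
Epenthesis after each stranded consonant: /v/ → /vɔ/, /ŋ/ → /ŋɔ/, /m/ → /mɛ/.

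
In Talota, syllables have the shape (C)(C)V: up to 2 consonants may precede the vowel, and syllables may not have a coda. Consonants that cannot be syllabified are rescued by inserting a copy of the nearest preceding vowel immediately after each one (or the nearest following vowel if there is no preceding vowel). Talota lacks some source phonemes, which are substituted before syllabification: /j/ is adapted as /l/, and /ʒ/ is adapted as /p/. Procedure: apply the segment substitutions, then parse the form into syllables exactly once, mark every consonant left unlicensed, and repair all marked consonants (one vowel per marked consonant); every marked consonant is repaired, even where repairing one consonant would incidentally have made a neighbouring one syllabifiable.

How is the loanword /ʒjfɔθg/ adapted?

pɔlfɔθɔgɔ

Substitution: /ʒ/ → /p/, /j/ → /l/, giving /plfɔθg/.
Syllabifying with onset maximization leaves /p/, /θ/, /g/ stranded (no codas are permitted; onsets may contain at most 2 consonants).
Epenthesis after each stranded consonant: /p/ → /pɔ/, /θ/ → /θɔ/, /g/ → /gɔ/.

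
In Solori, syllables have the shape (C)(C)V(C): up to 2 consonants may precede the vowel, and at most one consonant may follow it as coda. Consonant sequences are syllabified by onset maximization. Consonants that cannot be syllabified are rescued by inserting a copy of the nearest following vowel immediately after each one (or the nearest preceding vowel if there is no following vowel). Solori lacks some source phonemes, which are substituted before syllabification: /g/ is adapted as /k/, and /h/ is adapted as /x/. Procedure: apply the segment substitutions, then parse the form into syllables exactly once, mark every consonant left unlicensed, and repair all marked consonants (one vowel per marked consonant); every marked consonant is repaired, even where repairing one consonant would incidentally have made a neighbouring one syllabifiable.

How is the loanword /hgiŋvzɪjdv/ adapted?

Substitution: /h/ → /x/, /g/ → /k/, giving /xkiŋvzɪjdv/.
Syllabifying with onset maximization leaves /d/, /v/ stranded (at most one coda consonant is licensed; onsets may contain at most 2 consonants).
Inserting the epenthetic vowel yields /d/ → /dɪ/, /v/ → /vɪ/.

xkiŋvzɪjdɪvɪ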